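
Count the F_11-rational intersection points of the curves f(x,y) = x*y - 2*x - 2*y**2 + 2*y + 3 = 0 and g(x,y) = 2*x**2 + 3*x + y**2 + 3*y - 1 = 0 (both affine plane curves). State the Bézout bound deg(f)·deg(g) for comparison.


Common zeros: {(6, 6)}; count = 1; Bézout bound = 4.

deg(f) = 2, deg(g) = 2, so Bézout bound = 4.
Scan x ∈ F_11. For each x, list the y ∈ F_11 with f(x, y) ≡ 0 and those with g(x, y) ≡ 0 (mod 11); the common zeros in that column are the intersection.
  x = 0: f ≡ 0 at y ∈ ∅; g ≡ 0 at y ∈ ∅; common: ∅.
  x = 1: f ≡ 0 at y ∈ ∅; g ≡ 0 at y ∈ {3, 5}; common: ∅.
  x = 2: f ≡ 0 at y ∈ ∅; g ≡ 0 at y ∈ {9, 10}; common: ∅.
  x = 3: f ≡ 0 at y ∈ {1, 7}; g ≡ 0 at y ∈ {3, 5}; common: ∅.
  x = 4: f ≡ 0 at y ∈ ∅; g ≡ 0 at y ∈ ∅; common: ∅.
  x = 5: f ≡ 0 at y ∈ {4, 5}; g ≡ 0 at y ∈ ∅; common: ∅.
  x = 6: f ≡ 0 at y ∈ {6, 9}; g ≡ 0 at y ∈ {2, 6}; common: {6}.
  x = 7: f ≡ 0 at y ∈ {0, 10}; g ≡ 0 at y ∈ ∅; common: ∅.
  x = 8: f ≡ 0 at y ∈ ∅; g ≡ 0 at y ∈ ∅; common: ∅.
  x = 9: f ≡ 0 at y ∈ {3, 8}; g ≡ 0 at y ∈ {2, 6}; common: ∅.
  x = 10: f ≡ 0 at y ∈ ∅; g ≡ 0 at y ∈ ∅; common: ∅.
Collecting: common zeros = {(6, 6)}, so the count is 1.
Comparison with the Bézout bound: 1 ≤ 4 = deg(f)·deg(g), as expected for curves with no common component (the affine F_11-count falls short of the bound because intersections may lie at infinity, over extension fields, or carry multiplicity).


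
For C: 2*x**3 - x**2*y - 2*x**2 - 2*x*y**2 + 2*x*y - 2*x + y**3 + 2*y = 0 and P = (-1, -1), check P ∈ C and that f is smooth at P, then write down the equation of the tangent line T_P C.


Tangent line at P: 2*x - 2*y = 0.

Step 1: f(-1, -1) = 0, so P lies on C.
Step 2: partial derivatives
  f_x(x, y) = 6*x**2 - 2*x*y - 4*x - 2*y**2 + 2*y - 2, f_y(x, y) = -x**2 - 4*x*y + 2*x + 3*y**2 + 2.
  f_x(P) = 2, f_y(P) = -2 (gradient nonzero, so P is smooth).
Step 3: tangent line at P: 2·(x − -1) + -2·(y − -1) = 0.
Expanding: 2*x - 2*y = 0.


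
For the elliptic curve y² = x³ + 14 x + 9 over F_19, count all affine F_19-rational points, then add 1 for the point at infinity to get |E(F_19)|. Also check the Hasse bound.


Affine points = {(0, 3), (0, 16), (1, 9), (1, 10), (2, 8), (2, 11), (6, 9), (6, 10), (8, 5), (8, 14), (9, 3), (9, 16), (10, 3), (10, 16), (12, 9), (12, 10), (14, 2), (14, 17), (16, 4), (16, 15), (17, 7), (17, 12)}; affine count = 22; |E(F_19)| = 23.

Discriminant check: Δ ∝ 4a³ + 27b² = 4·14³ + 27·9² = 4·2744 + 27·81 ≡ 15 (mod 19). Nonzero ⇒ E is nonsingular.
For each x ∈ F_19, compute rhs = x³ + 14·x + 9 mod 19, then count y ∈ F_19 with y² ≡ rhs.
  x = 0: rhs = 9, matching y values: 3, 16 (2 points).
  x = 1: rhs = 5, matching y values: 9, 10 (2 points).
  x = 2: rhs = 7, matching y values: 8, 11 (2 points).
  x = 3: rhs = 2, matching y values: none (0 points).
  x = 4: rhs = 15, matching y values: none (0 points).
  x = 5: rhs = 14, matching y values: none (0 points).
  x = 6: rhs = 5, matching y values: 9, 10 (2 points).
  x = 7: rhs = 13, matching y values: none (0 points).
  x = 8: rhs = 6, matching y values: 5, 14 (2 points).
  x = 9: rhs = 9, matching y values: 3, 16 (2 points).
  x = 10: rhs = 9, matching y values: 3, 16 (2 points).
  x = 11: rhs = 12, matching y values: none (0 points).
  x = 12: rhs = 5, matching y values: 9, 10 (2 points).
  x = 13: rhs = 13, matching y values: none (0 points).
  x = 14: rhs = 4, matching y values: 2, 17 (2 points).
  x = 15: rhs = 3, matching y values: none (0 points).
  x = 16: rhs = 16, matching y values: 4, 15 (2 points).
  x = 17: rhs = 11, matching y values: 7, 12 (2 points).
  x = 18: rhs = 13, matching y values: none (0 points).
Total affine count: 22.
Full point count |E(F_19)| = 22 + 1 = 23.
Hasse bound: |23 − (19+1)| = |3| = 3 ≤ 2√19 ≈ 8.7178 ✓.


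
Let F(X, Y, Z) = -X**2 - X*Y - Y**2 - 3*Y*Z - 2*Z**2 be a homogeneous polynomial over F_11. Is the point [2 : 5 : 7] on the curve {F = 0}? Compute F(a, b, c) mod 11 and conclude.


F(2,5,7) ≡ 0 (mod 11); P is on the curve.

Evaluate F(2, 5, 7) term-by-term (mod 11).
  -X**2 ↦ -1·4·1·1 = -4
  -X*Y ↦ -1·2·5·1 = -10
  -Y**2 ↦ -1·1·25·1 = -25
  -3*Y*Z ↦ -3·1·5·7 = -105
  -2*Z**2 ↦ -2·1·1·49 = -98
Sum: F(2, 5, 7) = (-4) + (-10) + (-25) + (-105) + (-98) = -242.
Reducing mod 11: -242 ≡ 0 (mod 11).
Since F(a, b, c) ≡ 0 (mod 11), P lies on the curve.


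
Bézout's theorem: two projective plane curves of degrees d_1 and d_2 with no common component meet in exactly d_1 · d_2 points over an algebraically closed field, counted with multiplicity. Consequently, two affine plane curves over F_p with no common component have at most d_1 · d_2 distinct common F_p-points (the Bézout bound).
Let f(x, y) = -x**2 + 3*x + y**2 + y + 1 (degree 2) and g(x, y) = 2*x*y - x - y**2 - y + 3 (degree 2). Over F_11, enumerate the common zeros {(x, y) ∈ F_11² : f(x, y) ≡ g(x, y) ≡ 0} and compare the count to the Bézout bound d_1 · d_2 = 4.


Common zeros: ∅; count = 0; Bézout bound = 4.

deg(f) = 2, deg(g) = 2, so Bézout bound = 4.
Scan x ∈ F_11. For each x, list the y ∈ F_11 with f(x, y) ≡ 0 and those with g(x, y) ≡ 0 (mod 11); the common zeros in that column are the intersection.
  x = 0: f ≡ 0 at y ∈ ∅; g ≡ 0 at y ∈ ∅; common: ∅.
  x = 1: f ≡ 0 at y ∈ {5}; g ≡ 0 at y ∈ {2, 10}; common: ∅.
  x = 2: f ≡ 0 at y ∈ {5}; g ≡ 0 at y ∈ ∅; common: ∅.
  x = 3: f ≡ 0 at y ∈ ∅; g ≡ 0 at y ∈ {0, 5}; common: ∅.
  x = 4: f ≡ 0 at y ∈ ∅; g ≡ 0 at y ∈ {3, 4}; common: ∅.
  x = 5: f ≡ 0 at y ∈ {4, 6}; g ≡ 0 at y ∈ ∅; common: ∅.
  x = 6: f ≡ 0 at y ∈ {2, 8}; g ≡ 0 at y ∈ ∅; common: ∅.
  x = 7: f ≡ 0 at y ∈ ∅; g ≡ 0 at y ∈ ∅; common: ∅.
  x = 8: f ≡ 0 at y ∈ {2, 8}; g ≡ 0 at y ∈ ∅; common: ∅.
  x = 9: f ≡ 0 at y ∈ {4, 6}; g ≡ 0 at y ∈ {8, 9}; common: ∅.
  x = 10: f ≡ 0 at y ∈ ∅; g ≡ 0 at y ∈ {1, 7}; common: ∅.
Collecting: common zeros = ∅, so the count is 0.
Comparison with the Bézout bound: 0 ≤ 4 = deg(f)·deg(g), as expected for curves with no common component (the affine F_11-count falls short of the bound because intersections may lie at infinity, over extension fields, or carry multiplicity).


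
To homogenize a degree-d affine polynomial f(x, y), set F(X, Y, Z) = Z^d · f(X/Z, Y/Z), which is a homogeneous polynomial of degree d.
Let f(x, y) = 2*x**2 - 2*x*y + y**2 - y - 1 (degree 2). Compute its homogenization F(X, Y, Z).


F(X, Y, Z) = 2*X**2 - 2*X*Y + Y**2 - Y*Z - Z**2

deg(f) = 2.
Substitute x = X/Z, y = Y/Z into f, then multiply by Z^2.
  monomial 2·x^2·y^0 ↦ 2·X^2·Y^0·Z^0.
  monomial -2·x^1·y^1 ↦ -2·X^1·Y^1·Z^0.
  monomial 1·x^0·y^2 ↦ 1·X^0·Y^2·Z^0.
  monomial -1·x^0·y^1 ↦ -1·X^0·Y^1·Z^1.
  monomial -1·x^0·y^0 ↦ -1·X^0·Y^0·Z^2.
Collecting: F(X, Y, Z) = 2*X**2 - 2*X*Y + Y**2 - Y*Z - Z**2.


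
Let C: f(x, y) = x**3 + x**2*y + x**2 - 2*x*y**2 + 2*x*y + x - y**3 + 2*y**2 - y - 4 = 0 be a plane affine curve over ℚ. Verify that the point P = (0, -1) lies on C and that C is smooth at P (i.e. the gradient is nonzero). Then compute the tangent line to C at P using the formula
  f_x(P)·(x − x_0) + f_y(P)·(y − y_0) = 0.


Tangent line at P: -3*x - 8*y - 8 = 0.

Step 1: f(0, -1) = 0, so P lies on C.
Step 2: partial derivatives
  f_x(x, y) = 3*x**2 + 2*x*y + 2*x - 2*y**2 + 2*y + 1, f_y(x, y) = x**2 - 4*x*y + 2*x - 3*y**2 + 4*y - 1.
  f_x(P) = -3, f_y(P) = -8 (gradient nonzero, so P is smooth).
Step 3: tangent line at P: -3·(x − 0) + -8·(y − -1) = 0.
Expanding: -3*x - 8*y - 8 = 0.


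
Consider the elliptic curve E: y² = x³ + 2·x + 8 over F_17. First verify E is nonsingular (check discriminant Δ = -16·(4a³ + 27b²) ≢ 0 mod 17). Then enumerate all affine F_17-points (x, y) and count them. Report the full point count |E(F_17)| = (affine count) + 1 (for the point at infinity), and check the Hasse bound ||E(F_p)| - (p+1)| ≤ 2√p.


Affine points = {(0, 5), (0, 12), (6, 7), (6, 10), (7, 5), (7, 12), (8, 3), (8, 14), (10, 5), (10, 12), (11, 1), (11, 16), (12, 3), (12, 14), (13, 2), (13, 15), (14, 3), (14, 14), (15, 8), (15, 9)}; affine count = 20; |E(F_17)| = 21.

Discriminant check: Δ ∝ 4a³ + 27b² = 4·2³ + 27·8² = 4·8 + 27·64 ≡ 9 (mod 17). Nonzero ⇒ E is nonsingular.
For each x ∈ F_17, compute rhs = x³ + 2·x + 8 mod 17, then count y ∈ F_17 with y² ≡ rhs.
  x = 0: rhs = 8, matching y values: 5, 12 (2 points).
  x = 1: rhs = 11, matching y values: none (0 points).
  x = 2: rhs = 3, matching y values: none (0 points).
  x = 3: rhs = 7, matching y values: none (0 points).
  x = 4: rhs = 12, matching y values: none (0 points).
  x = 5: rhs = 7, matching y values: none (0 points).
  x = 6: rhs = 15, matching y values: 7, 10 (2 points).
  x = 7: rhs = 8, matching y values: 5, 12 (2 points).
  x = 8: rhs = 9, matching y values: 3, 14 (2 points).
  x = 9: rhs = 7, matching y values: none (0 points).
  x = 10: rhs = 8, matching y values: 5, 12 (2 points).
  x = 11: rhs = 1, matching y values: 1, 16 (2 points).
  x = 12: rhs = 9, matching y values: 3, 14 (2 points).
  x = 13: rhs = 4, matching y values: 2, 15 (2 points).
  x = 14: rhs = 9, matching y values: 3, 14 (2 points).
  x = 15: rhs = 13, matching y values: 8, 9 (2 points).
  x = 16: rhs = 5, matching y values: none (0 points).
Total affine count: 20.
Full point count |E(F_17)| = 20 + 1 = 21.
Hasse bound: |21 − (17+1)| = |3| = 3 ≤ 2√17 ≈ 8.2462 ✓.


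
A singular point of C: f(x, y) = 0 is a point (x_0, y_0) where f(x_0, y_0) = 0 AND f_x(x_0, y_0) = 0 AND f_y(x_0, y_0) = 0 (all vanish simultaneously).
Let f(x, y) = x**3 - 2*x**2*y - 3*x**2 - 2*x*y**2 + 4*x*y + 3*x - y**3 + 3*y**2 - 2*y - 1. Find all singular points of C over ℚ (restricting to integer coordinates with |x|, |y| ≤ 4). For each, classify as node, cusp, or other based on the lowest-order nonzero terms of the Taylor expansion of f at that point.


Singular points: {(1, 0)}; classification: cusp.

Compute partial derivatives:
  f_x = 3*x**2 - 4*x*y - 6*x - 2*y**2 + 4*y + 3.
  f_y = -2*x**2 - 4*x*y + 4*x - 3*y**2 + 6*y - 2.
Scan x_0 ∈ {−4, ..., 4}. For each x_0, f_y(x_0, y) is a polynomial in y; find its integer roots y ∈ {−4, ..., 4}, then test f_x and f at those candidates.
  x = -4: f_y(-4, y) = -3*y**2 + 22*y - 50; no integer root y with |y| ≤ 4.
  x = -3: f_y(-3, y) = -3*y**2 + 18*y - 32; no integer root y with |y| ≤ 4.
  x = -2: f_y(-2, y) = -3*y**2 + 14*y - 18; no integer root y with |y| ≤ 4.
  x = -1: f_y(-1, y) = -3*y**2 + 10*y - 8; vanishes at y ∈ {2}. (-1, 2): f_x = 20 ≠ 0.
  x = 0: f_y(0, y) = -3*y**2 + 6*y - 2; no integer root y with |y| ≤ 4.
  x = 1: f_y(1, y) = -3*y**2 + 2*y; vanishes at y ∈ {0}. (1, 0): f_x = 0, f = 0 — SINGULAR.
  x = 2: f_y(2, y) = -3*y**2 - 2*y - 2; no integer root y with |y| ≤ 4.
  x = 3: f_y(3, y) = -3*y**2 - 6*y - 8; no integer root y with |y| ≤ 4.
  x = 4: f_y(4, y) = -3*y**2 - 10*y - 18; no integer root y with |y| ≤ 4.
Only singular point on the grid: (1, 0).
Classify: substitute x = 1 + u, y = 0 + v and expand: f = u**3 - 2*u**2*v - 2*u*v**2 - v**3 + v**2.
No constant or linear terms (consistent with a singular point). Quadratic part: v**2. Cubic part: u**3 - 2*u**2*v - 2*u*v**2 - v**3.
The quadratic part v**2 is a perfect square, so there is a single (double) tangent line v = 0, i.e. y = 0. Restricting the cubic part to that line (v = 0) leaves u**3 ≠ 0, so f is not divisible by v and the branch is v² ≈ -u**3 to lowest order — this is a cusp.
Classification: cusp.


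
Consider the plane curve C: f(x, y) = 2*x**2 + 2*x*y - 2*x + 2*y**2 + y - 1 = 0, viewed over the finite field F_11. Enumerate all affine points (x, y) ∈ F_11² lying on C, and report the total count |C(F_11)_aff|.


Affine F_11-points: {(0, 6), (0, 10), (2, 4), (2, 10), (3, 0), (3, 2), (6, 4), (6, 6), (7, 2), (7, 7), (9, 0), (9, 7)}; count = 12.

For each of the 121 pairs (x, y) ∈ F_11², evaluate f(x, y) mod 11. Record the zeros.
  x = 0: [0↦10, 1↦2, 2↦9, 3↦9, 4↦2, 5↦10, 6↦0, 7↦5, 8↦3, 9↦5, 10↦0]  zeros at y ∈ {6, 10}
  x = 1: [0↦10, 1↦4, 2↦2, 3↦4, 4↦10, 5↦9, 6↦1, 7↦8, 8↦8, 9↦1, 10↦9]  zeros at y ∈ ∅
  x = 2: [0↦3, 1↦10, 2↦10, 3↦3, 4↦0, 5↦1, 6↦6, 7↦4, 8↦6, 9↦1, 10↦0]  zeros at y ∈ {4, 10}
  x = 3: [0↦0, 1↦9, 2↦0, 3↦6, 4↦5, 5↦8, 6↦4, 7↦4, 8↦8, 9↦5, 10↦6]  zeros at y ∈ {0, 2}
  x = 4: [0↦1, 1↦1, 2↦5, 3↦2, 4↦3, 5↦8, 6↦6, 7↦8, 8↦3, 9↦2, 10↦5]  zeros at y ∈ ∅
  x = 5: [0↦6, 1↦8, 2↦3, 3↦2, 4↦5, 5↦1, 6↦1, 7↦5, 8↦2, 9↦3, 10↦8]  zeros at y ∈ ∅
  x = 6: [0↦4, 1↦8, 2↦5, 3↦6, 4↦0, 5↦9, 6↦0, 7↦6, 8↦5, 9↦8, 10↦4]  zeros at y ∈ {4, 6}
  x = 7: [0↦6, 1↦1, 2↦0, 3↦3, 4↦10, 5↦10, 6↦3, 7↦0, 8↦1, 9↦6, 10↦4]  zeros at y ∈ {2, 7}
  x = 8: [0↦1, 1↦9, 2↦10, 3↦4, 4↦2, 5↦4, 6↦10, 7↦9, 8↦1, 9↦8, 10↦8]  zeros at y ∈ ∅
  x = 9: [0↦0, 1↦10, 2↦2, 3↦9, 4↦9, 5↦2, 6↦10, 7↦0, 8↦5, 9↦3, 10↦5]  zeros at y ∈ {0, 7}
  x = 10: [0↦3, 1↦4, 2↦9, 3↦7, 4↦9, 5↦4, 6↦3, 7↦6, 8↦2, 9↦2, 10↦6]  zeros at y ∈ ∅
Collecting zeros: affine points = {(0, 6), (0, 10), (2, 4), (2, 10), (3, 0), (3, 2), (6, 4), (6, 6), (7, 2), (7, 7), (9, 0), (9, 7)}.
Total count |C(F_11)_aff| = 12.


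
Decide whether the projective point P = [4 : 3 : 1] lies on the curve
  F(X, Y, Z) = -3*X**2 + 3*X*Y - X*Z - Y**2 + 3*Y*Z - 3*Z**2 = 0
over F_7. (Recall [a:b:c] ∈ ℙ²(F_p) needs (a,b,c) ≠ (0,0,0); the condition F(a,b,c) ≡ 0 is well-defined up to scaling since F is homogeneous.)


F(4,3,1) ≡ 2 (mod 7); P is NOT on the curve.

Evaluate F(4, 3, 1) term-by-term (mod 7).
  -3*X**2 ↦ -3·16·1·1 = -48
  3*X*Y ↦ 3·4·3·1 = 36
  -X*Z ↦ -1·4·1·1 = -4
  -Y**2 ↦ -1·1·9·1 = -9
  3*Y*Z ↦ 3·1·3·1 = 9
  -3*Z**2 ↦ -3·1·1·1 = -3
Sum: F(4, 3, 1) = (-48) + (36) + (-4) + (-9) + (9) + (-3) = -19.
Reducing mod 7: -19 ≡ 2 (mod 7).
Since F(a, b, c) ≡ 2 ≠ 0 (mod 7), P does NOT lie on the curve.


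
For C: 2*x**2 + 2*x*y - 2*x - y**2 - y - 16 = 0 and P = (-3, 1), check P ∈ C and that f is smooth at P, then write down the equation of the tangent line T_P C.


Tangent line at P: -12*x - 9*y - 27 = 0.

Step 1: f(-3, 1) = 0, so P lies on C.
Step 2: partial derivatives
  f_x(x, y) = 4*x + 2*y - 2, f_y(x, y) = 2*x - 2*y - 1.
  f_x(P) = -12, f_y(P) = -9 (gradient nonzero, so P is smooth).
Step 3: tangent line at P: -12·(x − -3) + -9·(y − 1) = 0.
Expanding: -12*x - 9*y - 27 = 0.


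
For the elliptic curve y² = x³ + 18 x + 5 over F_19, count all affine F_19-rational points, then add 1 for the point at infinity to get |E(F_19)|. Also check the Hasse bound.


Affine points = {(0, 9), (0, 10), (1, 9), (1, 10), (2, 7), (2, 12), (5, 7), (5, 12), (6, 5), (6, 14), (10, 8), (10, 11), (12, 7), (12, 12), (13, 2), (13, 17), (16, 0), (18, 9), (18, 10)}; affine count = 19; |E(F_19)| = 20.

Discriminant check: Δ ∝ 4a³ + 27b² = 4·18³ + 27·5² = 4·5832 + 27·25 ≡ 6 (mod 19). Nonzero ⇒ E is nonsingular.
For each x ∈ F_19, compute rhs = x³ + 18·x + 5 mod 19, then count y ∈ F_19 with y² ≡ rhs.
  x = 0: rhs = 5, matching y values: 9, 10 (2 points).
  x = 1: rhs = 5, matching y values: 9, 10 (2 points).
  x = 2: rhs = 11, matching y values: 7, 12 (2 points).
  x = 3: rhs = 10, matching y values: none (0 points).
  x = 4: rhs = 8, matching y values: none (0 points).
  x = 5: rhs = 11, matching y values: 7, 12 (2 points).
  x = 6: rhs = 6, matching y values: 5, 14 (2 points).
  x = 7: rhs = 18, matching y values: none (0 points).
  x = 8: rhs = 15, matching y values: none (0 points).
  x = 9: rhs = 3, matching y values: none (0 points).
  x = 10: rhs = 7, matching y values: 8, 11 (2 points).
  x = 11: rhs = 14, matching y values: none (0 points).
  x = 12: rhs = 11, matching y values: 7, 12 (2 points).
  x = 13: rhs = 4, matching y values: 2, 17 (2 points).
  x = 14: rhs = 18, matching y values: none (0 points).
  x = 15: rhs = 2, matching y values: none (0 points).
  x = 16: rhs = 0, matching y values: 0 (1 points).
  x = 17: rhs = 18, matching y values: none (0 points).
  x = 18: rhs = 5, matching y values: 9, 10 (2 points).
Total affine count: 19.
Full point count |E(F_19)| = 19 + 1 = 20.
Hasse bound: |20 − (19+1)| = |0| = 0 ≤ 2√19 ≈ 8.7178 ✓.


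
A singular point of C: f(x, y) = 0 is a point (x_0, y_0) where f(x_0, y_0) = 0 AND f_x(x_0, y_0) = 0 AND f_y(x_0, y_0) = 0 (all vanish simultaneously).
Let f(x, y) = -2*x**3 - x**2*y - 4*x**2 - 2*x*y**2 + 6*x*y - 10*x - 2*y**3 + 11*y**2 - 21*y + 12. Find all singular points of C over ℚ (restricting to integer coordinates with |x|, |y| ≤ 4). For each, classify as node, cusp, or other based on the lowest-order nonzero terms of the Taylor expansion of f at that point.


Singular points: {(-1, 2)}; classification: cusp.

Compute partial derivatives:
  f_x = -6*x**2 - 2*x*y - 8*x - 2*y**2 + 6*y - 10.
  f_y = -x**2 - 4*x*y + 6*x - 6*y**2 + 22*y - 21.
Scan x_0 ∈ {−4, ..., 4}. For each x_0, f_y(x_0, y) is a polynomial in y; find its integer roots y ∈ {−4, ..., 4}, then test f_x and f at those candidates.
  x = -4: f_y(-4, y) = -6*y**2 + 38*y - 61; no integer root y with |y| ≤ 4.
  x = -3: f_y(-3, y) = -6*y**2 + 34*y - 48; vanishes at y ∈ {3}. (-3, 3): f_x = -22 ≠ 0.
  x = -2: f_y(-2, y) = -6*y**2 + 30*y - 37; no integer root y with |y| ≤ 4.
  x = -1: f_y(-1, y) = -6*y**2 + 26*y - 28; vanishes at y ∈ {2}. (-1, 2): f_x = 0, f = 0 — SINGULAR.
  x = 0: f_y(0, y) = -6*y**2 + 22*y - 21; no integer root y with |y| ≤ 4.
  x = 1: f_y(1, y) = -6*y**2 + 18*y - 16; no integer root y with |y| ≤ 4.
  x = 2: f_y(2, y) = -6*y**2 + 14*y - 13; no integer root y with |y| ≤ 4.
  x = 3: f_y(3, y) = -6*y**2 + 10*y - 12; no integer root y with |y| ≤ 4.
  x = 4: f_y(4, y) = -6*y**2 + 6*y - 13; no integer root y with |y| ≤ 4.
Only singular point on the grid: (-1, 2).
Classify: substitute x = -1 + u, y = 2 + v and expand: f = -2*u**3 - u**2*v - 2*u*v**2 - 2*v**3 + v**2.
No constant or linear terms (consistent with a singular point). Quadratic part: v**2. Cubic part: -2*u**3 - u**2*v - 2*u*v**2 - 2*v**3.
The quadratic part v**2 is a perfect square, so there is a single (double) tangent line v = 0, i.e. y = 2. Restricting the cubic part to that line (v = 0) leaves -2*u**3 ≠ 0, so f is not divisible by v and the branch is v² ≈ 2*u**3 to lowest order — this is a cusp.
Classification: cusp.


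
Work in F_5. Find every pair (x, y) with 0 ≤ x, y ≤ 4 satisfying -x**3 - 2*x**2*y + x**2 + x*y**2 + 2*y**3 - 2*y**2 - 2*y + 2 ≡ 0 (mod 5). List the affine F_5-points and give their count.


Affine F_5-points: {(0, 1), (0, 4), (1, 3), (2, 1), (4, 2)}; count = 5.

For each of the 25 pairs (x, y) ∈ F_5², evaluate f(x, y) mod 5. Record the zeros.
  x = 0: [0↦2, 1↦0, 2↦1, 3↦2, 4↦0]  zeros at y ∈ {1, 4}
  x = 1: [0↦2, 1↦4, 2↦1, 3↦0, 4↦3]  zeros at y ∈ {3}
  x = 2: [0↦3, 1↦0, 2↦4, 3↦2, 4↦1]  zeros at y ∈ {1}
  x = 3: [0↦4, 1↦2, 2↦4, 3↦2, 4↦3]  zeros at y ∈ ∅
  x = 4: [0↦4, 1↦4, 2↦0, 3↦4, 4↦3]  zeros at y ∈ {2}
Collecting zeros: affine points = {(0, 1), (0, 4), (1, 3), (2, 1), (4, 2)}.
Total count |C(F_5)_aff| = 5.


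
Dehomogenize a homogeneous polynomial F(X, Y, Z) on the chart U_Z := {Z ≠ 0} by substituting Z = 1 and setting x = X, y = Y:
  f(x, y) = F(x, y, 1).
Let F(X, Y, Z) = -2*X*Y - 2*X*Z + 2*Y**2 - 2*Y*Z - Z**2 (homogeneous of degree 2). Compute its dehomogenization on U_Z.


f(x, y) = -2*x*y - 2*x + 2*y**2 - 2*y - 1

On U_Z we set Z = 1. Each monomial c·X^i·Y^j·Z^k in F becomes c·x^i·y^j·1^k = c·x^i·y^j.
Substituting Z = 1: F(X, Y, 1) = -2*x*y - 2*x + 2*y**2 - 2*y - 1.
Note: deg(f) ≤ deg(F) = 2; strict inequality happens when F is divisible by Z (lost terms).


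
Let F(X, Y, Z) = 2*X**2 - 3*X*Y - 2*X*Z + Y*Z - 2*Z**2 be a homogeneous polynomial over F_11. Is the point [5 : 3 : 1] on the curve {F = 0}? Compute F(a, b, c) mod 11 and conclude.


F(5,3,1) ≡ 7 (mod 11); P is NOT on the curve.

Evaluate F(5, 3, 1) term-by-term (mod 11).
  2*X**2 ↦ 2·25·1·1 = 50
  -3*X*Y ↦ -3·5·3·1 = -45
  -2*X*Z ↦ -2·5·1·1 = -10
  Y*Z ↦ 1·1·3·1 = 3
  -2*Z**2 ↦ -2·1·1·1 = -2
Sum: F(5, 3, 1) = (50) + (-45) + (-10) + (3) + (-2) = -4.
Reducing mod 11: -4 ≡ 7 (mod 11).
Since F(a, b, c) ≡ 7 ≠ 0 (mod 11), P does NOT lie on the curve.


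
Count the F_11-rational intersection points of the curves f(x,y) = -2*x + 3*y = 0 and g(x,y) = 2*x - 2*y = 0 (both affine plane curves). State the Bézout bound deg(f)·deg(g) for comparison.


Common zeros: {(0, 0)}; count = 1; Bézout bound = 1.

deg(f) = 1, deg(g) = 1, so Bézout bound = 1.
Scan x ∈ F_11. For each x, list the y ∈ F_11 with f(x, y) ≡ 0 and those with g(x, y) ≡ 0 (mod 11); the common zeros in that column are the intersection.
  x = 0: f ≡ 0 at y ∈ {0}; g ≡ 0 at y ∈ {0}; common: {0}.
  x = 1: f ≡ 0 at y ∈ {8}; g ≡ 0 at y ∈ {1}; common: ∅.
  x = 2: f ≡ 0 at y ∈ {5}; g ≡ 0 at y ∈ {2}; common: ∅.
  x = 3: f ≡ 0 at y ∈ {2}; g ≡ 0 at y ∈ {3}; common: ∅.
  x = 4: f ≡ 0 at y ∈ {10}; g ≡ 0 at y ∈ {4}; common: ∅.
  x = 5: f ≡ 0 at y ∈ {7}; g ≡ 0 at y ∈ {5}; common: ∅.
  x = 6: f ≡ 0 at y ∈ {4}; g ≡ 0 at y ∈ {6}; common: ∅.
  x = 7: f ≡ 0 at y ∈ {1}; g ≡ 0 at y ∈ {7}; common: ∅.
  x = 8: f ≡ 0 at y ∈ {9}; g ≡ 0 at y ∈ {8}; common: ∅.
  x = 9: f ≡ 0 at y ∈ {6}; g ≡ 0 at y ∈ {9}; common: ∅.
  x = 10: f ≡ 0 at y ∈ {3}; g ≡ 0 at y ∈ {10}; common: ∅.
Collecting: common zeros = {(0, 0)}, so the count is 1.
Comparison with the Bézout bound: 1 ≤ 1 = deg(f)·deg(g), as expected for curves with no common component (the bound is attained).


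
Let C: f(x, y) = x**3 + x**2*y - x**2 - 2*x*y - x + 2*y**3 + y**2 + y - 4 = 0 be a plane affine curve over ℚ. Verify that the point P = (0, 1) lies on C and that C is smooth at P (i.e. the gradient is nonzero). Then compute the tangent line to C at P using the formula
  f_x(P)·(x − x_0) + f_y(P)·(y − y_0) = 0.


Tangent line at P: -3*x + 9*y - 9 = 0.

Step 1: f(0, 1) = 0, so P lies on C.
Step 2: partial derivatives
  f_x(x, y) = 3*x**2 + 2*x*y - 2*x - 2*y - 1, f_y(x, y) = x**2 - 2*x + 6*y**2 + 2*y + 1.
  f_x(P) = -3, f_y(P) = 9 (gradient nonzero, so P is smooth).
Step 3: tangent line at P: -3·(x − 0) + 9·(y − 1) = 0.
Expanding: -3*x + 9*y - 9 = 0.


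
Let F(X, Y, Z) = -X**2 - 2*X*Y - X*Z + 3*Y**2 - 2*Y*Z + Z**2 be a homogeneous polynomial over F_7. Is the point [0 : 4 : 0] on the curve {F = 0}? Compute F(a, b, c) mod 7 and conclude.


F(0,4,0) ≡ 6 (mod 7); P is NOT on the curve.

Evaluate F(0, 4, 0) term-by-term (mod 7).
  -X**2 ↦ -1·0·1·1 = 0
  -2*X*Y ↦ -2·0·4·1 = 0
  -X*Z ↦ -1·0·1·0 = 0
  3*Y**2 ↦ 3·1·16·1 = 48
  -2*Y*Z ↦ -2·1·4·0 = 0
  Z**2 ↦ 1·1·1·0 = 0
Sum: F(0, 4, 0) = (0) + (0) + (0) + (48) + (0) + (0) = 48.
Reducing mod 7: 48 ≡ 6 (mod 7).
Since F(a, b, c) ≡ 6 ≠ 0 (mod 7), P does NOT lie on the curve.


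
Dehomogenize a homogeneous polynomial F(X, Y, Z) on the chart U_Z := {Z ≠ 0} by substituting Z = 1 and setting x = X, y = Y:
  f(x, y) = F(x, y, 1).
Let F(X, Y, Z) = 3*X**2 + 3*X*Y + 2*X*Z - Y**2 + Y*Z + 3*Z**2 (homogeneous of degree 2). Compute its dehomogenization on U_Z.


f(x, y) = 3*x**2 + 3*x*y + 2*x - y**2 + y + 3

On U_Z we set Z = 1. Each monomial c·X^i·Y^j·Z^k in F becomes c·x^i·y^j·1^k = c·x^i·y^j.
Substituting Z = 1: F(X, Y, 1) = 3*x**2 + 3*x*y + 2*x - y**2 + y + 3.
Note: deg(f) ≤ deg(F) = 2; strict inequality happens when F is divisible by Z (lost terms).


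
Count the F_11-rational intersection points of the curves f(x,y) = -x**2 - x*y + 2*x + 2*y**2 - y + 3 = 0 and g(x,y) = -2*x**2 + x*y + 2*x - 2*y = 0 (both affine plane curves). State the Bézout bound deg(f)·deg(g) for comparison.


Common zeros: ∅; count = 0; Bézout bound = 4.

deg(f) = 2, deg(g) = 2, so Bézout bound = 4.
Scan x ∈ F_11. For each x, list the y ∈ F_11 with f(x, y) ≡ 0 and those with g(x, y) ≡ 0 (mod 11); the common zeros in that column are the intersection.
  x = 0: f ≡ 0 at y ∈ ∅; g ≡ 0 at y ∈ {0}; common: ∅.
  x = 1: f ≡ 0 at y ∈ {5, 7}; g ≡ 0 at y ∈ {0}; common: ∅.
  x = 2: f ≡ 0 at y ∈ ∅; g ≡ 0 at y ∈ ∅; common: ∅.
  x = 3: f ≡ 0 at y ∈ {0, 2}; g ≡ 0 at y ∈ {1}; common: ∅.
  x = 4: f ≡ 0 at y ∈ ∅; g ≡ 0 at y ∈ {1}; common: ∅.
  x = 5: f ≡ 0 at y ∈ {7}; g ≡ 0 at y ∈ {6}; common: ∅.
  x = 6: f ≡ 0 at y ∈ ∅; g ≡ 0 at y ∈ {4}; common: ∅.
  x = 7: f ≡ 0 at y ∈ {5, 10}; g ≡ 0 at y ∈ {8}; common: ∅.
  x = 8: f ≡ 0 at y ∈ {2, 8}; g ≡ 0 at y ∈ {4}; common: ∅.
  x = 9: f ≡ 0 at y ∈ ∅; g ≡ 0 at y ∈ {8}; common: ∅.
  x = 10: f ≡ 0 at y ∈ {0}; g ≡ 0 at y ∈ {6}; common: ∅.
Collecting: common zeros = ∅, so the count is 0.
Comparison with the Bézout bound: 0 ≤ 4 = deg(f)·deg(g), as expected for curves with no common component (the affine F_11-count falls short of the bound because intersections may lie at infinity, over extension fields, or carry multiplicity).


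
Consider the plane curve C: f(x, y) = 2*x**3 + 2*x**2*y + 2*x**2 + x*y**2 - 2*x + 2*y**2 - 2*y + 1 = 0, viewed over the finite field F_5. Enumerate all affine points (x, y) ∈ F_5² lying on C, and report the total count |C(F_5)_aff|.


Affine F_5-points: {(0, 2), (0, 4), (1, 2), (1, 3), (2, 3), (3, 3)}; count = 6.

For each of the 25 pairs (x, y) ∈ F_5², evaluate f(x, y) mod 5. Record the zeros.
  x = 0: [0↦1, 1↦1, 2↦0, 3↦3, 4↦0]  zeros at y ∈ {2, 4}
  x = 1: [0↦3, 1↦1, 2↦0, 3↦0, 4↦1]  zeros at y ∈ {2, 3}
  x = 2: [0↦1, 1↦1, 2↦4, 3↦0, 4↦4]  zeros at y ∈ {3}
  x = 3: [0↦2, 1↦3, 2↦4, 3↦0, 4↦1]  zeros at y ∈ {3}
  x = 4: [0↦3, 1↦4, 2↦2, 3↦2, 4↦4]  zeros at y ∈ ∅
Collecting zeros: affine points = {(0, 2), (0, 4), (1, 2), (1, 3), (2, 3), (3, 3)}.
Total count |C(F_5)_aff| = 6.


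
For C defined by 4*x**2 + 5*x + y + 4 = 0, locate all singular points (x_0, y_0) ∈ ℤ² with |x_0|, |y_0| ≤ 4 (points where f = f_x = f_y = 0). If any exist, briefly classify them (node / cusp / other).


No singular points in the scanned grid; C is smooth there.

Compute partial derivatives:
  f_x = 8*x + 5.
  f_y = 1.
f_y = 1 is a nonzero constant, so f_y never vanishes: no point (x, y) can satisfy f = f_x = f_y = 0. In particular no (x, y) ∈ {−4, ..., 4}² is singular; the curve is smooth.


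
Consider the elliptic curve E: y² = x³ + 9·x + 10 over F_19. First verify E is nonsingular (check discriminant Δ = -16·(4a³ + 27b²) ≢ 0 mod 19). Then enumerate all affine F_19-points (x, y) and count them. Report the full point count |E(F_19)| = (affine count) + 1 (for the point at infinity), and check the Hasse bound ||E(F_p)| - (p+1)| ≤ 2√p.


Affine points = {(1, 1), (1, 18), (2, 6), (2, 13), (3, 8), (3, 11), (5, 3), (5, 16), (7, 6), (7, 13), (8, 9), (8, 10), (10, 6), (10, 13), (13, 5), (13, 14), (14, 7), (14, 12), (15, 9), (15, 10), (18, 0)}; affine count = 21; |E(F_19)| = 22.

Discriminant check: Δ ∝ 4a³ + 27b² = 4·9³ + 27·10² = 4·729 + 27·100 ≡ 11 (mod 19). Nonzero ⇒ E is nonsingular.
For each x ∈ F_19, compute rhs = x³ + 9·x + 10 mod 19, then count y ∈ F_19 with y² ≡ rhs.
  x = 0: rhs = 10, matching y values: none (0 points).
  x = 1: rhs = 1, matching y values: 1, 18 (2 points).
  x = 2: rhs = 17, matching y values: 6, 13 (2 points).
  x = 3: rhs = 7, matching y values: 8, 11 (2 points).
  x = 4: rhs = 15, matching y values: none (0 points).
  x = 5: rhs = 9, matching y values: 3, 16 (2 points).
  x = 6: rhs = 14, matching y values: none (0 points).
  x = 7: rhs = 17, matching y values: 6, 13 (2 points).
  x = 8: rhs = 5, matching y values: 9, 10 (2 points).
  x = 9: rhs = 3, matching y values: none (0 points).
  x = 10: rhs = 17, matching y values: 6, 13 (2 points).
  x = 11: rhs = 15, matching y values: none (0 points).
  x = 12: rhs = 3, matching y values: none (0 points).
  x = 13: rhs = 6, matching y values: 5, 14 (2 points).
  x = 14: rhs = 11, matching y values: 7, 12 (2 points).
  x = 15: rhs = 5, matching y values: 9, 10 (2 points).
  x = 16: rhs = 13, matching y values: none (0 points).
  x = 17: rhs = 3, matching y values: none (0 points).
  x = 18: rhs = 0, matching y values: 0 (1 points).
Total affine count: 21.
Full point count |E(F_19)| = 21 + 1 = 22.
Hasse bound: |22 − (19+1)| = |2| = 2 ≤ 2√19 ≈ 8.7178 ✓.


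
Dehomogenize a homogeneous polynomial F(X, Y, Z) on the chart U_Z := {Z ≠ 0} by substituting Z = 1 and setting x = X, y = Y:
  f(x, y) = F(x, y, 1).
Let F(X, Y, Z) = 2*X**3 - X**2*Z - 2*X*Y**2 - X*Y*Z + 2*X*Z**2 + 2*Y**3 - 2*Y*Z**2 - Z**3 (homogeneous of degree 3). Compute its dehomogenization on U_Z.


f(x, y) = 2*x**3 - x**2 - 2*x*y**2 - x*y + 2*x + 2*y**3 - 2*y - 1

On U_Z we set Z = 1. Each monomial c·X^i·Y^j·Z^k in F becomes c·x^i·y^j·1^k = c·x^i·y^j.
Substituting Z = 1: F(X, Y, 1) = 2*x**3 - x**2 - 2*x*y**2 - x*y + 2*x + 2*y**3 - 2*y - 1.
Note: deg(f) ≤ deg(F) = 3; strict inequality happens when F is divisible by Z (lost terms).


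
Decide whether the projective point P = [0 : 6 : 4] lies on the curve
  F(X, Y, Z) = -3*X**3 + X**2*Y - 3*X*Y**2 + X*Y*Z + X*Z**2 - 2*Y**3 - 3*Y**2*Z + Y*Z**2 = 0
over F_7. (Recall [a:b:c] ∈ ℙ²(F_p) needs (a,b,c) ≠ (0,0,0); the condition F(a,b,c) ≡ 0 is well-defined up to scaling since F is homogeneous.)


F(0,6,4) ≡ 2 (mod 7); P is NOT on the curve.

Evaluate F(0, 6, 4) term-by-term (mod 7).
  -3*X**3 ↦ -3·0·1·1 = 0
  X**2*Y ↦ 1·0·6·1 = 0
  -3*X*Y**2 ↦ -3·0·36·1 = 0
  X*Y*Z ↦ 1·0·6·4 = 0
  X*Z**2 ↦ 1·0·1·16 = 0
  -2*Y**3 ↦ -2·1·216·1 = -432
  -3*Y**2*Z ↦ -3·1·36·4 = -432
  Y*Z**2 ↦ 1·1·6·16 = 96
Sum: F(0, 6, 4) = (0) + (0) + (0) + (0) + (0) + (-432) + (-432) + (96) = -768.
Reducing mod 7: -768 ≡ 2 (mod 7).
Since F(a, b, c) ≡ 2 ≠ 0 (mod 7), P does NOT lie on the curve.


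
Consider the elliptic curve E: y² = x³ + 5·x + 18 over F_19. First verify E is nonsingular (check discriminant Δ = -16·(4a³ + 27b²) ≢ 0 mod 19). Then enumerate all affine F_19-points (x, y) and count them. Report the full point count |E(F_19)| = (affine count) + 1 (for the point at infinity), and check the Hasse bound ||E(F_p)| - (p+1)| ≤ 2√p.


Affine points = {(1, 9), (1, 10), (2, 6), (2, 13), (4, 8), (4, 11), (5, 4), (5, 15), (6, 6), (6, 13), (7, 4), (7, 15), (8, 0), (10, 2), (10, 17), (11, 6), (11, 13), (12, 1), (12, 18), (13, 0), (14, 1), (14, 18), (17, 0)}; affine count = 23; |E(F_19)| = 24.

Discriminant check: Δ ∝ 4a³ + 27b² = 4·5³ + 27·18² = 4·125 + 27·324 ≡ 14 (mod 19). Nonzero ⇒ E is nonsingular.
For each x ∈ F_19, compute rhs = x³ + 5·x + 18 mod 19, then count y ∈ F_19 with y² ≡ rhs.
  x = 0: rhs = 18, matching y values: none (0 points).
  x = 1: rhs = 5, matching y values: 9, 10 (2 points).
  x = 2: rhs = 17, matching y values: 6, 13 (2 points).
  x = 3: rhs = 3, matching y values: none (0 points).
  x = 4: rhs = 7, matching y values: 8, 11 (2 points).
  x = 5: rhs = 16, matching y values: 4, 15 (2 points).
  x = 6: rhs = 17, matching y values: 6, 13 (2 points).
  x = 7: rhs = 16, matching y values: 4, 15 (2 points).
  x = 8: rhs = 0, matching y values: 0 (1 points).
  x = 9: rhs = 13, matching y values: none (0 points).
  x = 10: rhs = 4, matching y values: 2, 17 (2 points).
  x = 11: rhs = 17, matching y values: 6, 13 (2 points).
  x = 12: rhs = 1, matching y values: 1, 18 (2 points).
  x = 13: rhs = 0, matching y values: 0 (1 points).
  x = 14: rhs = 1, matching y values: 1, 18 (2 points).
  x = 15: rhs = 10, matching y values: none (0 points).
  x = 16: rhs = 14, matching y values: none (0 points).
  x = 17: rhs = 0, matching y values: 0 (1 points).
  x = 18: rhs = 12, matching y values: none (0 points).
Total affine count: 23.
Full point count |E(F_19)| = 23 + 1 = 24.
Hasse bound: |24 − (19+1)| = |4| = 4 ≤ 2√19 ≈ 8.7178 ✓.


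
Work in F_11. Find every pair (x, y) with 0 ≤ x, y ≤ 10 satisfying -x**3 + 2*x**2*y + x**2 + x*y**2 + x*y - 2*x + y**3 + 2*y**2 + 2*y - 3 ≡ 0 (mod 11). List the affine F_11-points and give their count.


Affine F_11-points: {(0, 6), (1, 5), (1, 9), (2, 0), (2, 3), (2, 4), (3, 4), (4, 4), (6, 7), (8, 2), (9, 1), (9, 9)}; count = 12.

For each of the 121 pairs (x, y) ∈ F_11², evaluate f(x, y) mod 11. Record the zeros.
  x = 0: [0↦8, 1↦2, 2↦6, 3↦4, 4↦2, 5↦6, 6↦0, 7↦1, 8↦4, 9↦4, 10↦7]  zeros at y ∈ {6}
  x = 1: [0↦6, 1↦4, 2↦3, 3↦9, 4↦6, 5↦0, 6↦8, 7↦3, 8↦2, 9↦0, 10↦3]  zeros at y ∈ {5, 9}
  x = 2: [0↦0, 1↦6, 2↦4, 3↦0, 4↦0, 5↦10, 6↦3, 7↦7, 8↦6, 9↦6, 10↦2]  zeros at y ∈ {0, 3, 4}
  x = 3: [0↦6, 1↦2, 2↦3, 3↦4, 4↦0, 5↦8, 6↦1, 7↦7, 8↦10, 9↦5, 10↦9]  zeros at y ∈ {4}
  x = 4: [0↦7, 1↦8, 2↦5, 3↦4, 4↦0, 5↦10, 6↦7, 7↦8, 8↦8, 9↦2, 10↦7]  zeros at y ∈ {4}
  x = 5: [0↦8, 1↦7, 2↦4, 3↦5, 4↦5, 5↦10, 6↦4, 7↦4, 8↦5, 9↦2, 10↦1]  zeros at y ∈ ∅
  x = 6: [0↦3, 1↦4, 2↦5, 3↦1, 4↦9, 5↦2, 6↦8, 7↦0, 8↦6, 9↦10, 10↦7]  zeros at y ∈ {7}
  x = 7: [0↦8, 1↦4, 2↦2, 3↦8, 4↦6, 5↦2, 6↦2, 7↦1, 8↦5, 9↦9, 10↦8]  zeros at y ∈ ∅
  x = 8: [0↦6, 1↦1, 2↦0, 3↦9, 4↦1, 5↦4, 6↦2, 7↦1, 8↦7, 9↦4, 10↦9]  zeros at y ∈ {2}
  x = 9: [0↦2, 1↦0, 2↦4, 3↦9, 4↦10, 5↦2, 6↦2, 7↦5, 8↦6, 9↦0, 10↦4]  zeros at y ∈ {1, 9}
  x = 10: [0↦1, 1↦6, 2↦8, 3↦2, 4↦5, 5↦1, 6↦7, 7↦7, 8↦7, 9↦2, 10↦9]  zeros at y ∈ ∅
Collecting zeros: affine points = {(0, 6), (1, 5), (1, 9), (2, 0), (2, 3), (2, 4), (3, 4), (4, 4), (6, 7), (8, 2), (9, 1), (9, 9)}.
Total count |C(F_11)_aff| = 12.


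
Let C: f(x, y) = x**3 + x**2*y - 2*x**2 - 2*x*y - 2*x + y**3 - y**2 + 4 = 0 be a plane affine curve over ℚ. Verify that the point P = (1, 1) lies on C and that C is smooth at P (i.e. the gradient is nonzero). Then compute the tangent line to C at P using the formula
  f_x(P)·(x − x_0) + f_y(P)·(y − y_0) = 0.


Tangent line at P: 3 - 3*x = 0.

Step 1: f(1, 1) = 0, so P lies on C.
Step 2: partial derivatives
  f_x(x, y) = 3*x**2 + 2*x*y - 4*x - 2*y - 2, f_y(x, y) = x**2 - 2*x + 3*y**2 - 2*y.
  f_x(P) = -3, f_y(P) = 0 (gradient nonzero, so P is smooth).
Step 3: tangent line at P: -3·(x − 1) + 0·(y − 1) = 0.
Expanding: 3 - 3*x = 0.


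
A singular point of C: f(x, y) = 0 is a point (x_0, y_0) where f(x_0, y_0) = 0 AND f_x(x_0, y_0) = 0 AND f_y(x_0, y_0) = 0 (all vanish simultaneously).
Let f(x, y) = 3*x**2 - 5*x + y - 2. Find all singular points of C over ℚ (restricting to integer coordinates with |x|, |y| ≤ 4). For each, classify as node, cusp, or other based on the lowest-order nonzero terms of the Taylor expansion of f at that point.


No singular points in the scanned grid; C is smooth there.

Compute partial derivatives:
  f_x = 6*x - 5.
  f_y = 1.
f_y = 1 is a nonzero constant, so f_y never vanishes: no point (x, y) can satisfy f = f_x = f_y = 0. In particular no (x, y) ∈ {−4, ..., 4}² is singular; the curve is smooth.


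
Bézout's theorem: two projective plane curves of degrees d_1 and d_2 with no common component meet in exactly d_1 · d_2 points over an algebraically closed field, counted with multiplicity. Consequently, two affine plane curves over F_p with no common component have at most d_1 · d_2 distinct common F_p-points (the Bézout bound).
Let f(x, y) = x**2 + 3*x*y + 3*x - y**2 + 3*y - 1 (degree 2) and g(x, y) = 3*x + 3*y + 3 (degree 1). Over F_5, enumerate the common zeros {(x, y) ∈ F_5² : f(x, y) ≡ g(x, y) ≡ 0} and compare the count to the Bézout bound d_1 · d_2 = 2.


Common zeros: {(0, 4)}; count = 1; Bézout bound = 2.

deg(f) = 2, deg(g) = 1, so Bézout bound = 2.
Scan x ∈ F_5. For each x, list the y ∈ F_5 with f(x, y) ≡ 0 and those with g(x, y) ≡ 0 (mod 5); the common zeros in that column are the intersection.
  x = 0: f ≡ 0 at y ∈ {4}; g ≡ 0 at y ∈ {4}; common: {4}.
  x = 1: f ≡ 0 at y ∈ ∅; g ≡ 0 at y ∈ {3}; common: ∅.
  x = 2: f ≡ 0 at y ∈ ∅; g ≡ 0 at y ∈ {2}; common: ∅.
  x = 3: f ≡ 0 at y ∈ ∅; g ≡ 0 at y ∈ {1}; common: ∅.
  x = 4: f ≡ 0 at y ∈ ∅; g ≡ 0 at y ∈ {0}; common: ∅.
Collecting: common zeros = {(0, 4)}, so the count is 1.
Comparison with the Bézout bound: 1 ≤ 2 = deg(f)·deg(g), as expected for curves with no common component (the affine F_5-count falls short of the bound because intersections may lie at infinity, over extension fields, or carry multiplicity).


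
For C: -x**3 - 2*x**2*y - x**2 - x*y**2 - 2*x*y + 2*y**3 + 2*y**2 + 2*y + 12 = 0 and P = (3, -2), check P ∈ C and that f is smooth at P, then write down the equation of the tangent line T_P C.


Tangent line at P: -9*x + 6*y + 39 = 0.

Step 1: f(3, -2) = 0, so P lies on C.
Step 2: partial derivatives
  f_x(x, y) = -3*x**2 - 4*x*y - 2*x - y**2 - 2*y, f_y(x, y) = -2*x**2 - 2*x*y - 2*x + 6*y**2 + 4*y + 2.
  f_x(P) = -9, f_y(P) = 6 (gradient nonzero, so P is smooth).
Step 3: tangent line at P: -9·(x − 3) + 6·(y − -2) = 0.
Expanding: -9*x + 6*y + 39 = 0.


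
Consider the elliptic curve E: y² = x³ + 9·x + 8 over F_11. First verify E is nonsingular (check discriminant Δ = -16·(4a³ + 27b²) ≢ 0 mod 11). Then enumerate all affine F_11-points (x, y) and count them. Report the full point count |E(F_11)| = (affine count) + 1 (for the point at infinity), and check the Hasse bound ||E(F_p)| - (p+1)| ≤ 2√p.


Affine points = {(2, 1), (2, 10), (4, 3), (4, 8), (6, 5), (6, 6), (8, 3), (8, 8), (9, 2), (9, 9), (10, 3), (10, 8)}; affine count = 12; |E(F_11)| = 13.

Discriminant check: Δ ∝ 4a³ + 27b² = 4·9³ + 27·8² = 4·729 + 27·64 ≡ 2 (mod 11). Nonzero ⇒ E is nonsingular.
For each x ∈ F_11, compute rhs = x³ + 9·x + 8 mod 11, then count y ∈ F_11 with y² ≡ rhs.
  x = 0: rhs = 8, matching y values: none (0 points).
  x = 1: rhs = 7, matching y values: none (0 points).
  x = 2: rhs = 1, matching y values: 1, 10 (2 points).
  x = 3: rhs = 7, matching y values: none (0 points).
  x = 4: rhs = 9, matching y values: 3, 8 (2 points).
  x = 5: rhs = 2, matching y values: none (0 points).
  x = 6: rhs = 3, matching y values: 5, 6 (2 points).
  x = 7: rhs = 7, matching y values: none (0 points).
  x = 8: rhs = 9, matching y values: 3, 8 (2 points).
  x = 9: rhs = 4, matching y values: 2, 9 (2 points).
  x = 10: rhs = 9, matching y values: 3, 8 (2 points).
Total affine count: 12.
Full point count |E(F_11)| = 12 + 1 = 13.
Hasse bound: |13 − (11+1)| = |1| = 1 ≤ 2√11 ≈ 6.6332 ✓.


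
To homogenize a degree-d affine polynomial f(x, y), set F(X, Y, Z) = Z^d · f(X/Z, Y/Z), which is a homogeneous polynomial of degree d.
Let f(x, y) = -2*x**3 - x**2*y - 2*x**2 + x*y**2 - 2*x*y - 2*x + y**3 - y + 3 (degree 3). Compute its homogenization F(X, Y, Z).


F(X, Y, Z) = -2*X**3 - X**2*Y - 2*X**2*Z + X*Y**2 - 2*X*Y*Z - 2*X*Z**2 + Y**3 - Y*Z**2 + 3*Z**3

deg(f) = 3.
Substitute x = X/Z, y = Y/Z into f, then multiply by Z^3.
  monomial -2·x^3·y^0 ↦ -2·X^3·Y^0·Z^0.
  monomial -1·x^2·y^1 ↦ -1·X^2·Y^1·Z^0.
  monomial -2·x^2·y^0 ↦ -2·X^2·Y^0·Z^1.
  monomial 1·x^1·y^2 ↦ 1·X^1·Y^2·Z^0.
  monomial -2·x^1·y^1 ↦ -2·X^1·Y^1·Z^1.
  monomial -2·x^1·y^0 ↦ -2·X^1·Y^0·Z^2.
  monomial 1·x^0·y^3 ↦ 1·X^0·Y^3·Z^0.
  monomial -1·x^0·y^1 ↦ -1·X^0·Y^1·Z^2.
  monomial 3·x^0·y^0 ↦ 3·X^0·Y^0·Z^3.
Collecting: F(X, Y, Z) = -2*X**3 - X**2*Y - 2*X**2*Z + X*Y**2 - 2*X*Y*Z - 2*X*Z**2 + Y**3 - Y*Z**2 + 3*Z**3.


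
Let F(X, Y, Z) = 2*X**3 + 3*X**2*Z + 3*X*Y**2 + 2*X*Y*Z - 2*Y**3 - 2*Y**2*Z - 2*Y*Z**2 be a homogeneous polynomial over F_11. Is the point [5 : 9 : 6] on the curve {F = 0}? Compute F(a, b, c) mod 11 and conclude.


F(5,9,6) ≡ 4 (mod 11); P is NOT on the curve.

Evaluate F(5, 9, 6) term-by-term (mod 11).
  2*X**3 ↦ 2·125·1·1 = 250
  3*X**2*Z ↦ 3·25·1·6 = 450
  3*X*Y**2 ↦ 3·5·81·1 = 1215
  2*X*Y*Z ↦ 2·5·9·6 = 540
  -2*Y**3 ↦ -2·1·729·1 = -1458
  -2*Y**2*Z ↦ -2·1·81·6 = -972
  -2*Y*Z**2 ↦ -2·1·9·36 = -648
Sum: F(5, 9, 6) = (250) + (450) + (1215) + (540) + (-1458) + (-972) + (-648) = -623.
Reducing mod 11: -623 ≡ 4 (mod 11).
Since F(a, b, c) ≡ 4 ≠ 0 (mod 11), P does NOT lie on the curve.
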